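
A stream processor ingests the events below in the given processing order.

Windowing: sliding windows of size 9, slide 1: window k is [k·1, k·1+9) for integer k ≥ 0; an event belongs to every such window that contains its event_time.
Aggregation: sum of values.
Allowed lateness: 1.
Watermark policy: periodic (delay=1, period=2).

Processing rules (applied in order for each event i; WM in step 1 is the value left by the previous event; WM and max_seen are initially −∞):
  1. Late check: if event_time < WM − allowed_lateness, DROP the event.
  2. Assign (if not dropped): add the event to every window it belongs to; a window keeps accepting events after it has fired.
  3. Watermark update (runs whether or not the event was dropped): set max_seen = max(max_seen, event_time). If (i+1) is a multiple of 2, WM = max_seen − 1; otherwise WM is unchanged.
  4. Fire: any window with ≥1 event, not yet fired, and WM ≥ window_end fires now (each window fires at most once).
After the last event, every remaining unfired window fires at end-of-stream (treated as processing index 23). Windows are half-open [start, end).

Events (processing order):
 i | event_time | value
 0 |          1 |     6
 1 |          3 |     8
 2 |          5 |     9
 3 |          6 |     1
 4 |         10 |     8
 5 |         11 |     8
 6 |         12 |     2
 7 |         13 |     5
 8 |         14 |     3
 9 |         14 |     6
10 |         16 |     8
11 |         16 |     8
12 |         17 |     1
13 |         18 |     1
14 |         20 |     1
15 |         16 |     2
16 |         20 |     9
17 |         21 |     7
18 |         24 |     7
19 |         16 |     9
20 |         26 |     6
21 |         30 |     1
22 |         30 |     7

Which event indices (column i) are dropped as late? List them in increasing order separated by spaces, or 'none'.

i=0 t=1 v=6: → [1,10),[0,9); WM=−∞
i=1 t=3 v=8: → [3,12),[2,11),[1,10),[0,9); WM=2
i=2 t=5 v=9: → [5,14),[4,13),[3,12),[2,11),[1,10),[0,9); WM=2
i=3 t=6 v=1: → [6,15),[5,14),[4,13),[3,12),[2,11),[1,10),[0,9); WM=5
i=4 t=10 v=8: → [10,19),[9,18),[8,17),[7,16),[6,15),[5,14),[4,13),[3,12),[2,11); WM=5
i=5 t=11 v=8: → [11,20),[10,19),[9,18),[8,17),[7,16),[6,15),[5,14),[4,13),[3,12); WM=10; [0,9) fires=24 [1,10) fires=24
i=6 t=12 v=2: → [12,21),[11,20),[10,19),[9,18),[8,17),[7,16),[6,15),[5,14),[4,13); WM=10
i=7 t=13 v=5: → [13,22),[12,21),[11,20),[10,19),[9,18),[8,17),[7,16),[6,15),[5,14); WM=12; [2,11) fires=26 [3,12) fires=34
i=8 t=14 v=3: → [14,23),[13,22),[12,21),[11,20),[10,19),[9,18),[8,17),[7,16),[6,15); WM=12
i=9 t=14 v=6: → [14,23),[13,22),[12,21),[11,20),[10,19),[9,18),[8,17),[7,16),[6,15); WM=13; [4,13) fires=28
i=10 t=16 v=8: → [16,25),[15,24),[14,23),[13,22),[12,21),[11,20),[10,19),[9,18),[8,17); WM=13
i=11 t=16 v=8: → [16,25),[15,24),[14,23),[13,22),[12,21),[11,20),[10,19),[9,18),[8,17); WM=15; [5,14) fires=33 [6,15) fires=33
i=12 t=17 v=1: → [17,26),[16,25),[15,24),[14,23),[13,22),[12,21),[11,20),[10,19),[9,18); WM=15
i=13 t=18 v=1: → [18,27),[17,26),[16,25),[15,24),[14,23),[13,22),[12,21),[11,20),[10,19); WM=17; [7,16) fires=32 [8,17) fires=48
i=14 t=20 v=1: → [20,29),[19,28),[18,27),[17,26),[16,25),[15,24),[14,23),[13,22),[12,21); WM=17
i=15 t=16 v=2: → [16,25),[15,24),[14,23),[13,22),[12,21),[11,20),[10,19),[9,18),[8,17); WM=19; [9,18) fires=51 [10,19) fires=52
i=16 t=20 v=9: → [20,29),[19,28),[18,27),[17,26),[16,25),[15,24),[14,23),[13,22),[12,21); WM=19
i=17 t=21 v=7: → [21,30),[20,29),[19,28),[18,27),[17,26),[16,25),[15,24),[14,23),[13,22); WM=20; [11,20) fires=44
i=18 t=24 v=7: → [24,33),[23,32),[22,31),[21,30),[20,29),[19,28),[18,27),[17,26),[16,25); WM=20
i=19 t=16 v=9: DROP (t<20-1); WM=23; [12,21) fires=46 [13,22) fires=51 [14,23) fires=46
i=20 t=26 v=6: → [26,35),[25,34),[24,33),[23,32),[22,31),[21,30),[20,29),[19,28),[18,27); WM=23
i=21 t=30 v=1: → [30,39),[29,38),[28,37),[27,36),[26,35),[25,34),[24,33),[23,32),[22,31); WM=29; [15,24) fires=37 [16,25) fires=44 [17,26) fires=26 [18,27) fires=31 [19,28) fires=30 [20,29) fires=30
i=22 t=30 v=7: → [30,39),[29,38),[28,37),[27,36),[26,35),[25,34),[24,33),[23,32),[22,31); WM=29

19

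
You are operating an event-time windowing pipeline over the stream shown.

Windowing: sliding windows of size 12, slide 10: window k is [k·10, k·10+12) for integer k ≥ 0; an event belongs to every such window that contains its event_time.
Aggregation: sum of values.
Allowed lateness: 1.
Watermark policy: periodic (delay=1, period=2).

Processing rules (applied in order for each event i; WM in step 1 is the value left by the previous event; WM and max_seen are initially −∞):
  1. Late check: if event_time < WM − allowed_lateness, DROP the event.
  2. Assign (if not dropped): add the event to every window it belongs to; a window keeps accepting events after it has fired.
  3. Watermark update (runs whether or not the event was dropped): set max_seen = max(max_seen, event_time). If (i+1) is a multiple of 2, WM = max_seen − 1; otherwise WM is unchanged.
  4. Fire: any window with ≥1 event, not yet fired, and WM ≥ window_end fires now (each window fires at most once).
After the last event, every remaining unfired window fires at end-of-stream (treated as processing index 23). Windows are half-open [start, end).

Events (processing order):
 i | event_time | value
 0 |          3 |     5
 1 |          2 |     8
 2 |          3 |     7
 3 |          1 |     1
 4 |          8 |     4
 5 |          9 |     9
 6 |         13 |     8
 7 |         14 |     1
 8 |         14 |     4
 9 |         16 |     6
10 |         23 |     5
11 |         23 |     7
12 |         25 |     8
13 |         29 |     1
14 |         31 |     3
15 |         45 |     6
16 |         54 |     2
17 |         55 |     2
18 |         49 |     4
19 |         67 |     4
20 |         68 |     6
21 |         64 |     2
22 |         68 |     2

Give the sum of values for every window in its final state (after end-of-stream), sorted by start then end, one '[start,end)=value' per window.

[0,12)=34 [10,22)=19 [20,32)=24 [30,42)=3 [40,52)=6 [50,62)=4 [60,72)=12

i=0 t=3 v=5: → [0,12); WM=−∞
i=1 t=2 v=8: → [0,12); WM=2
i=2 t=3 v=7: → [0,12); WM=2
i=3 t=1 v=1: → [0,12); WM=2
i=4 t=8 v=4: → [0,12); WM=2
i=5 t=9 v=9: → [0,12); WM=8
i=6 t=13 v=8: → [10,22); WM=8
i=7 t=14 v=1: → [10,22); WM=13; [0,12) fires=34
i=8 t=14 v=4: → [10,22); WM=13
i=9 t=16 v=6: → [10,22); WM=15
i=10 t=23 v=5: → [20,32); WM=15
i=11 t=23 v=7: → [20,32); WM=22; [10,22) fires=19
i=12 t=25 v=8: → [20,32); WM=22
i=13 t=29 v=1: → [20,32); WM=28
i=14 t=31 v=3: → [30,42),[20,32); WM=28
i=15 t=45 v=6: → [40,52); WM=44; [20,32) fires=24 [30,42) fires=3
i=16 t=54 v=2: → [50,62); WM=44
i=17 t=55 v=2: → [50,62); WM=54; [40,52) fires=6
i=18 t=49 v=4: DROP (t<54-1); WM=54
i=19 t=67 v=4: → [60,72); WM=66; [50,62) fires=4
i=20 t=68 v=6: → [60,72); WM=66
i=21 t=64 v=2: DROP (t<66-1); WM=67
i=22 t=68 v=2: → [60,72); WM=67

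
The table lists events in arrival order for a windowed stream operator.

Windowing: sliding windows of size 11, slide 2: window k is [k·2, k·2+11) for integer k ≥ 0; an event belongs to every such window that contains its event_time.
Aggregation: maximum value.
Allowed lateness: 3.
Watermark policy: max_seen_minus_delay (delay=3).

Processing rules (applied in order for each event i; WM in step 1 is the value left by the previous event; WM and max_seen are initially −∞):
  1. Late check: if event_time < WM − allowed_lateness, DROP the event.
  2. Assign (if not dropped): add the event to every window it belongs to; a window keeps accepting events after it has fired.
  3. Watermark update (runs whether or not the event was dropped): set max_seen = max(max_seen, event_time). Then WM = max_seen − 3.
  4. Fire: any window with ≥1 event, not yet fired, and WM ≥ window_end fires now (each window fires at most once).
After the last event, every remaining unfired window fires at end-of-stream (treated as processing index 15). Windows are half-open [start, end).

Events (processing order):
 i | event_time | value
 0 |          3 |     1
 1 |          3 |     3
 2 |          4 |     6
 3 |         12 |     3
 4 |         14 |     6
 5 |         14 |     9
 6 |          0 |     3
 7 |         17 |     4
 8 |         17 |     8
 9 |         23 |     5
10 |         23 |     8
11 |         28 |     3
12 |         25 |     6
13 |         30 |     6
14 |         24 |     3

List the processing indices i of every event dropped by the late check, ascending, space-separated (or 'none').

i=0 t=3 v=1: → [2,13),[0,11); WM=0
i=1 t=3 v=3: → [2,13),[0,11); WM=0
i=2 t=4 v=6: → [4,15),[2,13),[0,11); WM=1
i=3 t=12 v=3: → [12,23),[10,21),[8,19),[6,17),[4,15),[2,13); WM=9
i=4 t=14 v=6: → [14,25),[12,23),[10,21),[8,19),[6,17),[4,15); WM=11; [0,11) fires=6
i=5 t=14 v=9: → [14,25),[12,23),[10,21),[8,19),[6,17),[4,15); WM=11
i=6 t=0 v=3: DROP (t<11-3); WM=11
i=7 t=17 v=4: → [16,27),[14,25),[12,23),[10,21),[8,19); WM=14; [2,13) fires=6
i=8 t=17 v=8: → [16,27),[14,25),[12,23),[10,21),[8,19); WM=14
i=9 t=23 v=5: → [22,33),[20,31),[18,29),[16,27),[14,25); WM=20; [4,15) fires=9 [6,17) fires=9 [8,19) fires=9
i=10 t=23 v=8: → [22,33),[20,31),[18,29),[16,27),[14,25); WM=20
i=11 t=28 v=3: → [28,39),[26,37),[24,35),[22,33),[20,31),[18,29); WM=25; [10,21) fires=9 [12,23) fires=9 [14,25) fires=9
i=12 t=25 v=6: → [24,35),[22,33),[20,31),[18,29),[16,27); WM=25
i=13 t=30 v=6: → [30,41),[28,39),[26,37),[24,35),[22,33),[20,31); WM=27; [16,27) fires=8
i=14 t=24 v=3: → [24,35),[22,33),[20,31),[18,29),[16,27),[14,25); WM=27

6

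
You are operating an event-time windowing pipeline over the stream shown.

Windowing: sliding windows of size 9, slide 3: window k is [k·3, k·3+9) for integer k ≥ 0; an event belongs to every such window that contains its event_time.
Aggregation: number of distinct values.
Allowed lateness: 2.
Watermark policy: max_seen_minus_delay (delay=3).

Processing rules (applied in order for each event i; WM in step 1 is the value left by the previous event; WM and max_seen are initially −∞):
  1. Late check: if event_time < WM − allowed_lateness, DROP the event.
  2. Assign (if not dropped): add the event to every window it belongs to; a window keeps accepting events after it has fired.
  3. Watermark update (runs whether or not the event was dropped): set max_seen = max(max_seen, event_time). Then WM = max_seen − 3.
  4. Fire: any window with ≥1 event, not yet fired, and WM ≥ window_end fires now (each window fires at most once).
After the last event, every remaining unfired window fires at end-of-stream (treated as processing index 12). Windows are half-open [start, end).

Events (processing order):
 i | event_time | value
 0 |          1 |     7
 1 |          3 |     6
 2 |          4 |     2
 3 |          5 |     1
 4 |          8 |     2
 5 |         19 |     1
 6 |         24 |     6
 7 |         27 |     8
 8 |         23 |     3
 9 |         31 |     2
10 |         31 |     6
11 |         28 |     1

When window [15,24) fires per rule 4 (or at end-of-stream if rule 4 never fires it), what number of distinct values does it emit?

i=0 t=1 v=7: → [0,9); WM=-2
i=1 t=3 v=6: → [3,12),[0,9); WM=0
i=2 t=4 v=2: → [3,12),[0,9); WM=1
i=3 t=5 v=1: → [3,12),[0,9); WM=2
i=4 t=8 v=2: → [6,15),[3,12),[0,9); WM=5
i=5 t=19 v=1: → [18,27),[15,24),[12,21); WM=16; [0,9) fires=4 [3,12) fires=3 [6,15) fires=1
i=6 t=24 v=6: → [24,33),[21,30),[18,27); WM=21; [12,21) fires=1
i=7 t=27 v=8: → [27,36),[24,33),[21,30); WM=24; [15,24) fires=1
i=8 t=23 v=3: → [21,30),[18,27),[15,24); WM=24
i=9 t=31 v=2: → [30,39),[27,36),[24,33); WM=28; [18,27) fires=3
i=10 t=31 v=6: → [30,39),[27,36),[24,33); WM=28
i=11 t=28 v=1: → [27,36),[24,33),[21,30); WM=28

1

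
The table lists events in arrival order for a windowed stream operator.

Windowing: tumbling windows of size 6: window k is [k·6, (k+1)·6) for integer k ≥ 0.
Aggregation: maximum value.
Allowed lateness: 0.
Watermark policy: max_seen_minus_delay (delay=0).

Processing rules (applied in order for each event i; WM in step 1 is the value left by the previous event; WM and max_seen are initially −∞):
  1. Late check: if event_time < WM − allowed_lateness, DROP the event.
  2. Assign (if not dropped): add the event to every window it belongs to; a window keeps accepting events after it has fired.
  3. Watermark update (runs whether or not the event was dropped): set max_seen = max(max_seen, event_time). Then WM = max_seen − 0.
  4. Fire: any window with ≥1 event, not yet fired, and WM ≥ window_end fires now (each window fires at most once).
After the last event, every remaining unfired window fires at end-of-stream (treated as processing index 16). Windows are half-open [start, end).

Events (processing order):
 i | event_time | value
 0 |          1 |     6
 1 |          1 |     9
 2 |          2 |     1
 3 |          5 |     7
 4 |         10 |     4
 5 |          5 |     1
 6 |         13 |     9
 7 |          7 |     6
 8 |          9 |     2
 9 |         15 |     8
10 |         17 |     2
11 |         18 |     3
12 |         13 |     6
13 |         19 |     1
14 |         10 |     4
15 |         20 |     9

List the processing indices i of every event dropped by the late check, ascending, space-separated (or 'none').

5 7 8 12 14

i=0 t=1 v=6: → [0,6); WM=1
i=1 t=1 v=9: → [0,6); WM=1
i=2 t=2 v=1: → [0,6); WM=2
i=3 t=5 v=7: → [0,6); WM=5
i=4 t=10 v=4: → [6,12); WM=10; [0,6) fires=9
i=5 t=5 v=1: DROP (t<10-0); WM=10
i=6 t=13 v=9: → [12,18); WM=13; [6,12) fires=4
i=7 t=7 v=6: DROP (t<13-0); WM=13
i=8 t=9 v=2: DROP (t<13-0); WM=13
i=9 t=15 v=8: → [12,18); WM=15
i=10 t=17 v=2: → [12,18); WM=17
i=11 t=18 v=3: → [18,24); WM=18; [12,18) fires=9
i=12 t=13 v=6: DROP (t<18-0); WM=18
i=13 t=19 v=1: → [18,24); WM=19
i=14 t=10 v=4: DROP (t<19-0); WM=19
i=15 t=20 v=9: → [18,24); WM=20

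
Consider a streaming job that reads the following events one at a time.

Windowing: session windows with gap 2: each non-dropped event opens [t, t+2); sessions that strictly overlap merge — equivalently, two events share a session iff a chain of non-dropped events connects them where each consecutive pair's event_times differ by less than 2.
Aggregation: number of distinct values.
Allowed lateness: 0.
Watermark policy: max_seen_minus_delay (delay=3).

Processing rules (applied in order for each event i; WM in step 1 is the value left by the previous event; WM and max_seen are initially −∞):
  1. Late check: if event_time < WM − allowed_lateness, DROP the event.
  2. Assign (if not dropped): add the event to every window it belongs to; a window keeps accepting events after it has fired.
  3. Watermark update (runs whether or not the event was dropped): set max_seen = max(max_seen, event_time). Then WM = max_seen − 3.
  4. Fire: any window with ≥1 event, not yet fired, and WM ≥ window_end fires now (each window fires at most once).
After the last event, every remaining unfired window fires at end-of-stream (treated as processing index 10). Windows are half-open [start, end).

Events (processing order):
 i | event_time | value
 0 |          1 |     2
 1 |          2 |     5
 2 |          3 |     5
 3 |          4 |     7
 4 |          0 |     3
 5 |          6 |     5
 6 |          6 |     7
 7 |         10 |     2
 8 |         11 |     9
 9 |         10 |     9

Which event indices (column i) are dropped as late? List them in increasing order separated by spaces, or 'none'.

4

i=0 t=1 v=2: → [1,3); WM=-2
i=1 t=2 v=5: → [1,4); WM=-1
i=2 t=3 v=5: → [1,5); WM=0
i=3 t=4 v=7: → [1,6); WM=1
i=4 t=0 v=3: DROP (t<1-0); WM=1
i=5 t=6 v=5: → [6,8); WM=3
i=6 t=6 v=7: → [6,8); WM=3
i=7 t=10 v=2: → [10,12); WM=7
i=8 t=11 v=9: → [10,13); WM=8
i=9 t=10 v=9: → [10,13); WM=8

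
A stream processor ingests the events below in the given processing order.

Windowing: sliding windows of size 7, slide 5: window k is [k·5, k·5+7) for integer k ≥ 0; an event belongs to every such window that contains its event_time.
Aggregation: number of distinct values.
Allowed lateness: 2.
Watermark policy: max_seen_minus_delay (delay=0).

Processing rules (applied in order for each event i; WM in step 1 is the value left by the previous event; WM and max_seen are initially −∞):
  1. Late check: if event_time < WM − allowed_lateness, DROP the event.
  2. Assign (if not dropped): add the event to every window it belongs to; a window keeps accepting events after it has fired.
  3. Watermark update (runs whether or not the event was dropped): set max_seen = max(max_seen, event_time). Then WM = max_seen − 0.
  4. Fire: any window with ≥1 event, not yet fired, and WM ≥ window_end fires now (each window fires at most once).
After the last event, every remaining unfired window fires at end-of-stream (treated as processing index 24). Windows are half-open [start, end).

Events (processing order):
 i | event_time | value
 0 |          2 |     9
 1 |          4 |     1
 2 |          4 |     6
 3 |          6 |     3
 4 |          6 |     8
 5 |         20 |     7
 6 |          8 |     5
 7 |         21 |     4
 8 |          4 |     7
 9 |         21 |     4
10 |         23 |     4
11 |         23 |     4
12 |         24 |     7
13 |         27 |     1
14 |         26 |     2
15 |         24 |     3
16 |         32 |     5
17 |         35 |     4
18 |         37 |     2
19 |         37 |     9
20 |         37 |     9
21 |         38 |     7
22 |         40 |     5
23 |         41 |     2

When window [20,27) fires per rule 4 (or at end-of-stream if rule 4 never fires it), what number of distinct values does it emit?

2

i=0 t=2 v=9: → [0,7); WM=2
i=1 t=4 v=1: → [0,7); WM=4
i=2 t=4 v=6: → [0,7); WM=4
i=3 t=6 v=3: → [5,12),[0,7); WM=6
i=4 t=6 v=8: → [5,12),[0,7); WM=6
i=5 t=20 v=7: → [20,27),[15,22); WM=20; [0,7) fires=5 [5,12) fires=2
i=6 t=8 v=5: DROP (t<20-2); WM=20
i=7 t=21 v=4: → [20,27),[15,22); WM=21
i=8 t=4 v=7: DROP (t<21-2); WM=21
i=9 t=21 v=4: → [20,27),[15,22); WM=21
i=10 t=23 v=4: → [20,27); WM=23; [15,22) fires=2
i=11 t=23 v=4: → [20,27); WM=23
i=12 t=24 v=7: → [20,27); WM=24
i=13 t=27 v=1: → [25,32); WM=27; [20,27) fires=2
i=14 t=26 v=2: → [25,32),[20,27); WM=27
i=15 t=24 v=3: DROP (t<27-2); WM=27
i=16 t=32 v=5: → [30,37); WM=32; [25,32) fires=2
i=17 t=35 v=4: → [35,42),[30,37); WM=35
i=18 t=37 v=2: → [35,42); WM=37; [30,37) fires=2
i=19 t=37 v=9: → [35,42); WM=37
i=20 t=37 v=9: → [35,42); WM=37
i=21 t=38 v=7: → [35,42); WM=38
i=22 t=40 v=5: → [40,47),[35,42); WM=40
i=23 t=41 v=2: → [40,47),[35,42); WM=41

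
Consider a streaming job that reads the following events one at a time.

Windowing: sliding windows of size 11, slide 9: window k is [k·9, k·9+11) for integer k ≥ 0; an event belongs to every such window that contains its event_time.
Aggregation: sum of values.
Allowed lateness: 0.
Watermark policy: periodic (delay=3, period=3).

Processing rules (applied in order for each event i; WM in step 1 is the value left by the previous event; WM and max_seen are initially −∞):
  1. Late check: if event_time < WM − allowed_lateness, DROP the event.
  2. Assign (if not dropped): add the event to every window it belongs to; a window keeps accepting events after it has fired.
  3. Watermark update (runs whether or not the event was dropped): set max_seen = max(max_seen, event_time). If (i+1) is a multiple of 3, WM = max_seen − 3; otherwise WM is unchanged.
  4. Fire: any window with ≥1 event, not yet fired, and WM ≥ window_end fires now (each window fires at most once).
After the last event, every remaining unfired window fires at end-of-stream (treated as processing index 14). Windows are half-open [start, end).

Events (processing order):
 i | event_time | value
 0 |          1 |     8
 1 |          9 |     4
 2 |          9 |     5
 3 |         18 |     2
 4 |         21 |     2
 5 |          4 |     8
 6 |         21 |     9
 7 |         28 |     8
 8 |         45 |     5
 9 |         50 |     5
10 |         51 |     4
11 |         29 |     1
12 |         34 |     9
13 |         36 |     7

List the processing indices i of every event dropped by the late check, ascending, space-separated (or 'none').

i=0 t=1 v=8: → [0,11); WM=−∞
i=1 t=9 v=4: → [9,20),[0,11); WM=−∞
i=2 t=9 v=5: → [9,20),[0,11); WM=6
i=3 t=18 v=2: → [18,29),[9,20); WM=6
i=4 t=21 v=2: → [18,29); WM=6
i=5 t=4 v=8: DROP (t<6-0); WM=18; [0,11) fires=17
i=6 t=21 v=9: → [18,29); WM=18
i=7 t=28 v=8: → [27,38),[18,29); WM=18
i=8 t=45 v=5: → [45,56),[36,47); WM=42; [9,20) fires=11 [18,29) fires=21 [27,38) fires=8
i=9 t=50 v=5: → [45,56); WM=42
i=10 t=51 v=4: → [45,56); WM=42
i=11 t=29 v=1: DROP (t<42-0); WM=48; [36,47) fires=5
i=12 t=34 v=9: DROP (t<48-0); WM=48
i=13 t=36 v=7: DROP (t<48-0); WM=48

5 11 12 13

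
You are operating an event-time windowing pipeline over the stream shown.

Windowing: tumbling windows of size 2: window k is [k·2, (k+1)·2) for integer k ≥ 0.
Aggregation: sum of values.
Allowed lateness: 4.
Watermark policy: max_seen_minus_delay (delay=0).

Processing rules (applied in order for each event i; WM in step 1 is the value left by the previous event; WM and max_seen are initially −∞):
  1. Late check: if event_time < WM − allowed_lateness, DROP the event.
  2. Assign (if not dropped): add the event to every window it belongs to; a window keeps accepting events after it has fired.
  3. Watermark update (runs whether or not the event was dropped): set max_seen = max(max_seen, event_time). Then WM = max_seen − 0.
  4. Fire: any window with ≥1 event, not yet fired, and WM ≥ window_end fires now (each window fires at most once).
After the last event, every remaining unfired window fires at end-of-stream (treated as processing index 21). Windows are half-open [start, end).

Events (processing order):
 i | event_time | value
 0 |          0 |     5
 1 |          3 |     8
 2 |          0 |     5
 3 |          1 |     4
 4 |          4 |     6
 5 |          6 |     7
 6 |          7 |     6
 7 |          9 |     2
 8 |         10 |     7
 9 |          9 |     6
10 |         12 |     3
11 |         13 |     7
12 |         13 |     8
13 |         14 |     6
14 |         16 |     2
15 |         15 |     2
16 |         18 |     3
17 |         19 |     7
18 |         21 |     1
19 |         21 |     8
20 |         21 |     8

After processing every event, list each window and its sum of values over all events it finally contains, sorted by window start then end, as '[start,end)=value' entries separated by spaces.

[0,2)=14 [2,4)=8 [4,6)=6 [6,8)=13 [8,10)=8 [10,12)=7 [12,14)=18 [14,16)=8 [16,18)=2 [18,20)=10 [20,22)=17

i=0 t=0 v=5: → [0,2); WM=0
i=1 t=3 v=8: → [2,4); WM=3; [0,2) fires=5
i=2 t=0 v=5: → [0,2); WM=3
i=3 t=1 v=4: → [0,2); WM=3
i=4 t=4 v=6: → [4,6); WM=4; [2,4) fires=8
i=5 t=6 v=7: → [6,8); WM=6; [4,6) fires=6
i=6 t=7 v=6: → [6,8); WM=7
i=7 t=9 v=2: → [8,10); WM=9; [6,8) fires=13
i=8 t=10 v=7: → [10,12); WM=10; [8,10) fires=2
i=9 t=9 v=6: → [8,10); WM=10
i=10 t=12 v=3: → [12,14); WM=12; [10,12) fires=7
i=11 t=13 v=7: → [12,14); WM=13
i=12 t=13 v=8: → [12,14); WM=13
i=13 t=14 v=6: → [14,16); WM=14; [12,14) fires=18
i=14 t=16 v=2: → [16,18); WM=16; [14,16) fires=6
i=15 t=15 v=2: → [14,16); WM=16
i=16 t=18 v=3: → [18,20); WM=18; [16,18) fires=2
i=17 t=19 v=7: → [18,20); WM=19
i=18 t=21 v=1: → [20,22); WM=21; [18,20) fires=10
i=19 t=21 v=8: → [20,22); WM=21
i=20 t=21 v=8: → [20,22); WM=21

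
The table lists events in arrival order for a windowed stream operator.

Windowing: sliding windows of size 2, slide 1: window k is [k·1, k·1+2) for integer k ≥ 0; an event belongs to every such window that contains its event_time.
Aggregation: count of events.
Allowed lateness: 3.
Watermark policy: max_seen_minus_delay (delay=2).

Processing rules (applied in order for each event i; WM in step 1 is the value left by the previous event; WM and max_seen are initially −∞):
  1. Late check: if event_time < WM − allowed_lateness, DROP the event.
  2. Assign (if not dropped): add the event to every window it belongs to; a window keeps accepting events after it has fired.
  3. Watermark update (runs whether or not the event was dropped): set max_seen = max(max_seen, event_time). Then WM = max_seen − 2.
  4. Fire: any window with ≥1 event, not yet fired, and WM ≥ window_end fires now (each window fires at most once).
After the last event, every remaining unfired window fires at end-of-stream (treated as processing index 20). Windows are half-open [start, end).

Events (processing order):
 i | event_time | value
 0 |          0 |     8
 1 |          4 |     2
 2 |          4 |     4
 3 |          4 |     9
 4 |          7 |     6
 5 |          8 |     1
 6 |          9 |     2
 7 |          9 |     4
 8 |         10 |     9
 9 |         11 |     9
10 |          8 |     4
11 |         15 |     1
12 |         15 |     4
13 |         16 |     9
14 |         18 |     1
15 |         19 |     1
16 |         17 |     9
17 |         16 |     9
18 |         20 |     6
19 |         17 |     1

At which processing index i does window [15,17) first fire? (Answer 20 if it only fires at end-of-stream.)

i=0 t=0 v=8: → [0,2); WM=-2
i=1 t=4 v=2: → [4,6),[3,5); WM=2; [0,2) fires=1
i=2 t=4 v=4: → [4,6),[3,5); WM=2
i=3 t=4 v=9: → [4,6),[3,5); WM=2
i=4 t=7 v=6: → [7,9),[6,8); WM=5; [3,5) fires=3
i=5 t=8 v=1: → [8,10),[7,9); WM=6; [4,6) fires=3
i=6 t=9 v=2: → [9,11),[8,10); WM=7
i=7 t=9 v=4: → [9,11),[8,10); WM=7
i=8 t=10 v=9: → [10,12),[9,11); WM=8; [6,8) fires=1
i=9 t=11 v=9: → [11,13),[10,12); WM=9; [7,9) fires=2
i=10 t=8 v=4: → [8,10),[7,9); WM=9
i=11 t=15 v=1: → [15,17),[14,16); WM=13; [8,10) fires=4 [9,11) fires=3 [10,12) fires=2 [11,13) fires=1
i=12 t=15 v=4: → [15,17),[14,16); WM=13
i=13 t=16 v=9: → [16,18),[15,17); WM=14
i=14 t=18 v=1: → [18,20),[17,19); WM=16; [14,16) fires=2
i=15 t=19 v=1: → [19,21),[18,20); WM=17; [15,17) fires=3
i=16 t=17 v=9: → [17,19),[16,18); WM=17
i=17 t=16 v=9: → [16,18),[15,17); WM=17
i=18 t=20 v=6: → [20,22),[19,21); WM=18; [16,18) fires=3
i=19 t=17 v=1: → [17,19),[16,18); WM=18

15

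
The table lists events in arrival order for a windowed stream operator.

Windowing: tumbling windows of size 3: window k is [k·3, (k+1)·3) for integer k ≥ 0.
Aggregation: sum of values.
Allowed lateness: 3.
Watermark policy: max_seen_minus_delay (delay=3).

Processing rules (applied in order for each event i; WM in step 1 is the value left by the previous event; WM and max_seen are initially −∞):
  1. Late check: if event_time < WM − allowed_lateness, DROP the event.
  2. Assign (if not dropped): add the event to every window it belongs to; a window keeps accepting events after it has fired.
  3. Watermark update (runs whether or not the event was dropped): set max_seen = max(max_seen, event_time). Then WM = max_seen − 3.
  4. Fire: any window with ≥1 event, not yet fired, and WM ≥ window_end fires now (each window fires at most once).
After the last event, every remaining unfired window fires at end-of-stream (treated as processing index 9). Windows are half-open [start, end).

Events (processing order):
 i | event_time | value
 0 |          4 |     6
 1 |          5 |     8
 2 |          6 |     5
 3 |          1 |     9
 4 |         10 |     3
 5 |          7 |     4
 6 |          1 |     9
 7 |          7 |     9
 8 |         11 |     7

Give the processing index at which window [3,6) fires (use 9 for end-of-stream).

i=0 t=4 v=6: → [3,6); WM=1
i=1 t=5 v=8: → [3,6); WM=2
i=2 t=6 v=5: → [6,9); WM=3
i=3 t=1 v=9: → [0,3); WM=3; [0,3) fires=9
i=4 t=10 v=3: → [9,12); WM=7; [3,6) fires=14
i=5 t=7 v=4: → [6,9); WM=7
i=6 t=1 v=9: DROP (t<7-3); WM=7
i=7 t=7 v=9: → [6,9); WM=7
i=8 t=11 v=7: → [9,12); WM=8

4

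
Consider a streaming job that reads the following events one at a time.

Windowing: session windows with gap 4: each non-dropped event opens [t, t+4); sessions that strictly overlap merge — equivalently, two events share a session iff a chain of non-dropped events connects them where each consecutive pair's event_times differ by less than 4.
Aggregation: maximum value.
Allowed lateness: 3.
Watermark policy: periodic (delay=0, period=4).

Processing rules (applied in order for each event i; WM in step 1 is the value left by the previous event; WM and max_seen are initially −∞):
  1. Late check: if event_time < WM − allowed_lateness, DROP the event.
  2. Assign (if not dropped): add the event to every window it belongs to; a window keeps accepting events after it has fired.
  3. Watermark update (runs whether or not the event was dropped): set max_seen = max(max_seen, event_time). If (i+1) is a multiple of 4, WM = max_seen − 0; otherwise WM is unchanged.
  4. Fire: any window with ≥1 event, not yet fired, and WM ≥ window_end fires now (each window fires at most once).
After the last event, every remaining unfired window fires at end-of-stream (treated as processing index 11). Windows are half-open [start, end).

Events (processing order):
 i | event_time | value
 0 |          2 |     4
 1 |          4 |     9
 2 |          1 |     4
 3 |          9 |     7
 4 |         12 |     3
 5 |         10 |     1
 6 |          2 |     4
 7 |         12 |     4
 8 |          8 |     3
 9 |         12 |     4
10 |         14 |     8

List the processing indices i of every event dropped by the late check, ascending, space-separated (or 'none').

6 8

i=0 t=2 v=4: → [2,6); WM=−∞
i=1 t=4 v=9: → [2,8); WM=−∞
i=2 t=1 v=4: → [1,8); WM=−∞
i=3 t=9 v=7: → [9,13); WM=9
i=4 t=12 v=3: → [9,16); WM=9
i=5 t=10 v=1: → [9,16); WM=9
i=6 t=2 v=4: DROP (t<9-3); WM=9
i=7 t=12 v=4: → [9,16); WM=12
i=8 t=8 v=3: DROP (t<12-3); WM=12
i=9 t=12 v=4: → [9,16); WM=12
i=10 t=14 v=8: → [9,18); WM=12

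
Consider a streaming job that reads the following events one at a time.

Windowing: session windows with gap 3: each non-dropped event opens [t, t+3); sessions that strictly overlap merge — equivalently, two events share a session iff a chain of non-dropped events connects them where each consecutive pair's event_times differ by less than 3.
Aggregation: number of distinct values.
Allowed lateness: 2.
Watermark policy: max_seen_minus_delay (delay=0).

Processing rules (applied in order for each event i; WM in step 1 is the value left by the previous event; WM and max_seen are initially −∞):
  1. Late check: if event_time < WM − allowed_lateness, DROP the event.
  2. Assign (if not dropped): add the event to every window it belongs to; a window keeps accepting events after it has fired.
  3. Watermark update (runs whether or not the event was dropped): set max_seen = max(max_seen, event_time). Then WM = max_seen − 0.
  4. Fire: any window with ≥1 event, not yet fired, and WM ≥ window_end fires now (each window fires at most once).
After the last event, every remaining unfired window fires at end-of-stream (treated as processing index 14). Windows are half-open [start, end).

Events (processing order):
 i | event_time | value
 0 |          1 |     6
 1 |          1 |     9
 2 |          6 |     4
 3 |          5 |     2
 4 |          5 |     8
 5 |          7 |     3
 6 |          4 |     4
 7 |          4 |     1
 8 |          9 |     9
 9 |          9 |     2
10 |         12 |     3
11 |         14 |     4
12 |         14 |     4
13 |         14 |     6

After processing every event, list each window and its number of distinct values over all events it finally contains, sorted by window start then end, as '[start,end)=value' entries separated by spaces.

[1,4)=2 [5,12)=5 [12,17)=3

i=0 t=1 v=6: → [1,4); WM=1
i=1 t=1 v=9: → [1,4); WM=1
i=2 t=6 v=4: → [6,9); WM=6
i=3 t=5 v=2: → [5,9); WM=6
i=4 t=5 v=8: → [5,9); WM=6
i=5 t=7 v=3: → [5,10); WM=7
i=6 t=4 v=4: DROP (t<7-2); WM=7
i=7 t=4 v=1: DROP (t<7-2); WM=7
i=8 t=9 v=9: → [5,12); WM=9
i=9 t=9 v=2: → [5,12); WM=9
i=10 t=12 v=3: → [12,15); WM=12
i=11 t=14 v=4: → [12,17); WM=14
i=12 t=14 v=4: → [12,17); WM=14
i=13 t=14 v=6: → [12,17); WM=14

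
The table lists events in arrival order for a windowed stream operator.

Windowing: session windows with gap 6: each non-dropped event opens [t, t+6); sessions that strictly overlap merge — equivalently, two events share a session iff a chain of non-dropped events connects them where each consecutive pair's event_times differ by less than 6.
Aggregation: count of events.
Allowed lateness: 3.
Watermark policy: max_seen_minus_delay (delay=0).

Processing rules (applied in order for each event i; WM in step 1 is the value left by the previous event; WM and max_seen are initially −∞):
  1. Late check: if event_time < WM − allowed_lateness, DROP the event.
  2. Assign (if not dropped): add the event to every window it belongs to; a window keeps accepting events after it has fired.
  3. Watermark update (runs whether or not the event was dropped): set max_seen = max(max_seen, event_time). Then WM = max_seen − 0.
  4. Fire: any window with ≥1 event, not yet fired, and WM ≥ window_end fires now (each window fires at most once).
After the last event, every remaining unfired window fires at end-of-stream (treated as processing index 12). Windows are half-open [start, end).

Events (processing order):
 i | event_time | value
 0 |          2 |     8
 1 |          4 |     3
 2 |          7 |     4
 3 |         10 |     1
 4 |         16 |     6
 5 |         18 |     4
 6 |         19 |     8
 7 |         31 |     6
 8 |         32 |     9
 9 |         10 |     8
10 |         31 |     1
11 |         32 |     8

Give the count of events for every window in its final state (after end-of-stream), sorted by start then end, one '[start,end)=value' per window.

i=0 t=2 v=8: → [2,8); WM=2
i=1 t=4 v=3: → [2,10); WM=4
i=2 t=7 v=4: → [2,13); WM=7
i=3 t=10 v=1: → [2,16); WM=10
i=4 t=16 v=6: → [16,22); WM=16
i=5 t=18 v=4: → [16,24); WM=18
i=6 t=19 v=8: → [16,25); WM=19
i=7 t=31 v=6: → [31,37); WM=31
i=8 t=32 v=9: → [31,38); WM=32
i=9 t=10 v=8: DROP (t<32-3); WM=32
i=10 t=31 v=1: → [31,38); WM=32
i=11 t=32 v=8: → [31,38); WM=32

[2,16)=4 [16,25)=3 [31,38)=4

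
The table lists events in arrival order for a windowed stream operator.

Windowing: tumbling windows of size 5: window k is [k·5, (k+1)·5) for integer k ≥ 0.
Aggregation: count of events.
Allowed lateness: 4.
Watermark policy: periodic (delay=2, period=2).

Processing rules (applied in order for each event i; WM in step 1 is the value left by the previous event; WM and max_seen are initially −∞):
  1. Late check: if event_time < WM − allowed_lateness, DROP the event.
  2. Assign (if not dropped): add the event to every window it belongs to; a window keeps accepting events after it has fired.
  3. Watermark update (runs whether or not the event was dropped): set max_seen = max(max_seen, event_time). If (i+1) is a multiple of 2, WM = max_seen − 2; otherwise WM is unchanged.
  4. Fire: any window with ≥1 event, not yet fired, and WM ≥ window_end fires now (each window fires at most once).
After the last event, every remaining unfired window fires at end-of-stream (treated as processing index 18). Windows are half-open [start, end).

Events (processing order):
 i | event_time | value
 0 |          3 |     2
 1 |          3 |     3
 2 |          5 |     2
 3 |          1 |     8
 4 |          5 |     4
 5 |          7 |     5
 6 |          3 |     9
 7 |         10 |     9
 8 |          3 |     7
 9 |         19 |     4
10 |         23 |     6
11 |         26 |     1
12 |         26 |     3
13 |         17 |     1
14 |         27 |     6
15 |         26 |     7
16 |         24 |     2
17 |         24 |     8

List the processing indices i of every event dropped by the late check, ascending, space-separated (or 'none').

i=0 t=3 v=2: → [0,5); WM=−∞
i=1 t=3 v=3: → [0,5); WM=1
i=2 t=5 v=2: → [5,10); WM=1
i=3 t=1 v=8: → [0,5); WM=3
i=4 t=5 v=4: → [5,10); WM=3
i=5 t=7 v=5: → [5,10); WM=5; [0,5) fires=3
i=6 t=3 v=9: → [0,5); WM=5
i=7 t=10 v=9: → [10,15); WM=8
i=8 t=3 v=7: DROP (t<8-4); WM=8
i=9 t=19 v=4: → [15,20); WM=17; [5,10) fires=3 [10,15) fires=1
i=10 t=23 v=6: → [20,25); WM=17
i=11 t=26 v=1: → [25,30); WM=24; [15,20) fires=1
i=12 t=26 v=3: → [25,30); WM=24
i=13 t=17 v=1: DROP (t<24-4); WM=24
i=14 t=27 v=6: → [25,30); WM=24
i=15 t=26 v=7: → [25,30); WM=25; [20,25) fires=1
i=16 t=24 v=2: → [20,25); WM=25
i=17 t=24 v=8: → [20,25); WM=25

8 13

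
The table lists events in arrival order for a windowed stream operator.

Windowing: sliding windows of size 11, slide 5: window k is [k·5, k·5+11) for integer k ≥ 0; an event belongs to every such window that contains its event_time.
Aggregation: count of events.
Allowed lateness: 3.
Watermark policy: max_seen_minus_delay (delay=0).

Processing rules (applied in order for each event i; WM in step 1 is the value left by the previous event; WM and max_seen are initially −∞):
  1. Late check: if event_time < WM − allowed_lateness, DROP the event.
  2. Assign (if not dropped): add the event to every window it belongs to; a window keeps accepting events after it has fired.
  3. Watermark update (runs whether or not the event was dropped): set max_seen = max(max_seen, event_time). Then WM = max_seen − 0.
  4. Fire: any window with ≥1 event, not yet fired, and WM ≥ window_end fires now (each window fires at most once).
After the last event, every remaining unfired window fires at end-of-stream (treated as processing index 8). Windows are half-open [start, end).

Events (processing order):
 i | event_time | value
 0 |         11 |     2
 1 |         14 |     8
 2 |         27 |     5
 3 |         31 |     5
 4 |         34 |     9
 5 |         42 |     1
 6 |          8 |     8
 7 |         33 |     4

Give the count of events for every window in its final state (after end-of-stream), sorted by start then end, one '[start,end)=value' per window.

i=0 t=11 v=2: → [10,21),[5,16); WM=11
i=1 t=14 v=8: → [10,21),[5,16); WM=14
i=2 t=27 v=5: → [25,36),[20,31); WM=27; [5,16) fires=2 [10,21) fires=2
i=3 t=31 v=5: → [30,41),[25,36); WM=31; [20,31) fires=1
i=4 t=34 v=9: → [30,41),[25,36); WM=34
i=5 t=42 v=1: → [40,51),[35,46); WM=42; [25,36) fires=3 [30,41) fires=2
i=6 t=8 v=8: DROP (t<42-3); WM=42
i=7 t=33 v=4: DROP (t<42-3); WM=42

[5,16)=2 [10,21)=2 [20,31)=1 [25,36)=3 [30,41)=2 [35,46)=1 [40,51)=1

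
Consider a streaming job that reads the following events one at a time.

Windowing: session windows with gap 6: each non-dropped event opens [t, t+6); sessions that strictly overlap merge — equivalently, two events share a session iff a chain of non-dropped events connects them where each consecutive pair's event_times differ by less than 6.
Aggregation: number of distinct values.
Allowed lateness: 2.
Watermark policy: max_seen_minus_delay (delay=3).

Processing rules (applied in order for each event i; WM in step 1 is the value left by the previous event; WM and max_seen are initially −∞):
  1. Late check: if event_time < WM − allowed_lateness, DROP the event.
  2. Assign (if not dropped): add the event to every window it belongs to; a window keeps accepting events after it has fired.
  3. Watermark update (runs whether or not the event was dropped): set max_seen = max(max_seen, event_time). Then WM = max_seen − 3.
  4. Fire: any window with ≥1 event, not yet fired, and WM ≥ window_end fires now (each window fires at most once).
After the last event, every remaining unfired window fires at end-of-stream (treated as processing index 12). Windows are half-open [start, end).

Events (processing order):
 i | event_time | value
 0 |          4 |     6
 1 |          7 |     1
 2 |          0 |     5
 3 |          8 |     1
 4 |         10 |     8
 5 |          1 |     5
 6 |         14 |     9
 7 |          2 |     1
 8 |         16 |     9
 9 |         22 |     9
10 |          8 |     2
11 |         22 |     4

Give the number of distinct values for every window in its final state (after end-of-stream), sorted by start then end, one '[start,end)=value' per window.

[4,22)=4 [22,28)=2

i=0 t=4 v=6: → [4,10); WM=1
i=1 t=7 v=1: → [4,13); WM=4
i=2 t=0 v=5: DROP (t<4-2); WM=4
i=3 t=8 v=1: → [4,14); WM=5
i=4 t=10 v=8: → [4,16); WM=7
i=5 t=1 v=5: DROP (t<7-2); WM=7
i=6 t=14 v=9: → [4,20); WM=11
i=7 t=2 v=1: DROP (t<11-2); WM=11
i=8 t=16 v=9: → [4,22); WM=13
i=9 t=22 v=9: → [22,28); WM=19
i=10 t=8 v=2: DROP (t<19-2); WM=19
i=11 t=22 v=4: → [22,28); WM=19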